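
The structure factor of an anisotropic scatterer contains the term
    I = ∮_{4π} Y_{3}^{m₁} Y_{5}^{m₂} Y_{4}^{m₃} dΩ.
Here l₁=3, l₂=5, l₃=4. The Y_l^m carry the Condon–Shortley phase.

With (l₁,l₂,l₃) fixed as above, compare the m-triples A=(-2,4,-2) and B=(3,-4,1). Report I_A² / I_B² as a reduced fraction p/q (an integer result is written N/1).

16/27

Shared (l₁,l₂,l₃)=(3,5,4): N and (l;000)² cancel in I_A²/I_B².
A: Δ = 4!·2!·6!/13! = 1/180180; Racah Σ t=3..4: t=3:−1/8640 t=4:+1/2880 = 1/4320; ⇒ 3j(3 5 4; -2 4 -2)² = 8/429, sgn +1
B: Δ = 4!·2!·6!/13! = 1/180180; Racah Σ t=0..0: t=0:+1/5760 = 1/5760; ⇒ 3j(3 5 4; 3 -4 1)² = 9/286, sgn -1
I_A²/I_B² = (8/429)/(9/286) = 16/27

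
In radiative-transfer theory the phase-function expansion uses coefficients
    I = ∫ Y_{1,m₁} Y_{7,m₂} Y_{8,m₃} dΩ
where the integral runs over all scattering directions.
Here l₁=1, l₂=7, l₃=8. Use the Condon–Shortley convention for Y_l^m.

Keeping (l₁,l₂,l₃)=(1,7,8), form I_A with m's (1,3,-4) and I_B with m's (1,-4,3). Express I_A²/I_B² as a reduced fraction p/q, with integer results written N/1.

33/5

l's match ⇒ only the (l;m) 3-j factors differ between A and B.
A: triangle coeff Δ(1,7,8) = 1/2040; Σ_t [0,0]: t=0:+1/174182400 = 1/174182400; (3j)²=11/340 [(1 7 8; 1 3 -4)], sign=+1
B: triangle coeff Δ(1,7,8) = 1/2040; Σ_t [0,0]: t=0:+1/479001600 = 1/479001600; (3j)²=1/204 [(1 7 8; 1 -4 3)], sign=-1
I_A²/I_B² = (11/340)/(1/204) = 33/5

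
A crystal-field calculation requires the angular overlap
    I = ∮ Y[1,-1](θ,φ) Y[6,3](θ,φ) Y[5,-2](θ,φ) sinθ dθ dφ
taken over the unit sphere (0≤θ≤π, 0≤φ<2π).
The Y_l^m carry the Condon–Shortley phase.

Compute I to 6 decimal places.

-0.245154

m-sum 0 ✓  L=12 even ✓  5≤5≤7 ✓
Π(2lᵢ+1) = 3×13×11 = 429
triangle coeff Δ(1,6,5) = 1/858
Σ_t [1,1]: t=1:−1/14400 = -1/14400
(3j)²=6/143 [(1 6 5; 0 0 0)], sign=+1
Σ_t [2,2]: t=2:+1/60480 = 1/60480
(3j)²=6/143 [(1 6 5; -1 3 -2)], sign=-1
⇒ 4πI² = 108/143
I = (-1)√(108/143/(4π)) = -0.24515397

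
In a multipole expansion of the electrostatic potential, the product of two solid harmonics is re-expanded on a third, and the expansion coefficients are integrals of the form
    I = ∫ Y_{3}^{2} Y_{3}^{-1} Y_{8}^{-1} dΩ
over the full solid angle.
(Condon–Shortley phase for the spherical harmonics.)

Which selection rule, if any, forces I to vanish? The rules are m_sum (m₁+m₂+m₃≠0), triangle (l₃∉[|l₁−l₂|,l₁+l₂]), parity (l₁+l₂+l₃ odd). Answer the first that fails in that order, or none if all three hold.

triangle

Σmᵢ = 0  ✓
l₃∈[|l₁−l₂|,l₁+l₂]=[0,6], have l₃=8  ✗
Σlᵢ = 14 ⇒ even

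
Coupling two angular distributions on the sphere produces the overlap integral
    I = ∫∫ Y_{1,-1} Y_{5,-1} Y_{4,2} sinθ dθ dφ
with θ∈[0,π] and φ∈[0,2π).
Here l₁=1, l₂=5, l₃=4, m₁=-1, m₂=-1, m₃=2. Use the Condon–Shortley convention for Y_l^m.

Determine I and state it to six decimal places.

-0.120286

m-sum 0 ✓  L=10 even ✓  4≤4≤6 ✓
Π(2lᵢ+1) = 3×11×9 = 297
triangle coeff Δ(1,5,4) = 1/495
Σ_t [1,1]: t=1:−1/576 = -1/576
(3j)²=5/99 [(1 5 4; 0 0 0)], sign=-1
Σ_t [2,2]: t=2:+1/2880 = 1/2880
(3j)²=2/165 [(1 5 4; -1 -1 2)], sign=+1
⇒ 4πI² = 2/11
I = (-1)√(2/11/(4π)) = -0.12028562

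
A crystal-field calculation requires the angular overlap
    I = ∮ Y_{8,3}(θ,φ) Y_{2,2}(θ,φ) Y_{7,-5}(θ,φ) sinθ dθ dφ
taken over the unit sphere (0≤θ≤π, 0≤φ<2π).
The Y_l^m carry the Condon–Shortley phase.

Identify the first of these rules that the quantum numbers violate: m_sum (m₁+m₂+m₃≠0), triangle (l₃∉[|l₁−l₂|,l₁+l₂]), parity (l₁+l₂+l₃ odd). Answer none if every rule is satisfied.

m₁+m₂+m₃ = 3 + 2 − 5 = 0  ✓
triangle: |8−2|=6 ≤ l₃=7 ≤ 8+2=10  ✓
parity: l₁+l₂+l₃ = 17 is odd  ✗

parity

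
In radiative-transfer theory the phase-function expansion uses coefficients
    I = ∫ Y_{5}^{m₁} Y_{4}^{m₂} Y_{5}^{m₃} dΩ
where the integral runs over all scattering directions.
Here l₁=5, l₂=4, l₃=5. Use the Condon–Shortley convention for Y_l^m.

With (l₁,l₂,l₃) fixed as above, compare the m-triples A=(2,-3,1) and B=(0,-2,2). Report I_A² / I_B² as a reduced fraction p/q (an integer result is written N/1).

5/21

Shared (l₁,l₂,l₃)=(5,4,5): N and (l;000)² cancel in I_A²/I_B².
A: Δ = 4!·6!·4!/15! = 1/3153150; Racah Σ t=0..1: t=0:+1/5184 t=1:−1/6912 = 1/20736; ⇒ 3j(5 4 5; 2 -3 1)² = 5/2574, sgn +1
B: Δ = 4!·6!·4!/15! = 1/3153150; Racah Σ t=0..2: t=0:+1/11520 t=1:−1/1728 t=2:+1/3456 = -7/34560; ⇒ 3j(5 4 5; 0 -2 2)² = 7/858, sgn +1
I_A²/I_B² = (5/2574)/(7/858) = 5/21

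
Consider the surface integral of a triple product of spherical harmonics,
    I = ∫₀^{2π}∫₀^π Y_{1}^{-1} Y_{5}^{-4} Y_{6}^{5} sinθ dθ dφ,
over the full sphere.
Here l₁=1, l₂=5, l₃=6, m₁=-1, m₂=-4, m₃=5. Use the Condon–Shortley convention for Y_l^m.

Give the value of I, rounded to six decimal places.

m-sum 0 ✓  L=12 even ✓  4≤6≤6 ✓
Π(2lᵢ+1) = 3×11×13 = 429
triangle coeff Δ(1,5,6) = 1/858
Σ_t [0,0]: t=0:+1/14400 = 1/14400
(3j)²=6/143 [(1 5 6; 0 0 0)], sign=+1
Σ_t [0,0]: t=0:+1/725760 = 1/725760
(3j)²=5/78 [(1 5 6; -1 -4 5)], sign=-1
⇒ 4πI² = 15/13
I = (-1)√(15/13/(4π)) = -0.30301841

-0.303018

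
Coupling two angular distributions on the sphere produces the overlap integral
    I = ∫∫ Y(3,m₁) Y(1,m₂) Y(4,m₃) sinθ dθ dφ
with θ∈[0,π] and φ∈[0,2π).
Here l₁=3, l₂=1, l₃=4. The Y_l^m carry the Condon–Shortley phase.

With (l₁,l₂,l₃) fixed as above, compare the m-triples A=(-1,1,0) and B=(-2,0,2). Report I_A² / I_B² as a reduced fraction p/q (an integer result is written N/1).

1/2

l's match ⇒ only the (l;m) 3-j factors differ between A and B.
A: triangle coeff Δ(3,1,4) = 1/252; Σ_t [0,0]: t=0:+1/96 = 1/96; (3j)²=1/42 [(3 1 4; -1 1 0)], sign=+1
B: triangle coeff Δ(3,1,4) = 1/252; Σ_t [0,0]: t=0:+1/120 = 1/120; (3j)²=1/21 [(3 1 4; -2 0 2)], sign=+1
I_A²/I_B² = (1/42)/(1/21) = 1/2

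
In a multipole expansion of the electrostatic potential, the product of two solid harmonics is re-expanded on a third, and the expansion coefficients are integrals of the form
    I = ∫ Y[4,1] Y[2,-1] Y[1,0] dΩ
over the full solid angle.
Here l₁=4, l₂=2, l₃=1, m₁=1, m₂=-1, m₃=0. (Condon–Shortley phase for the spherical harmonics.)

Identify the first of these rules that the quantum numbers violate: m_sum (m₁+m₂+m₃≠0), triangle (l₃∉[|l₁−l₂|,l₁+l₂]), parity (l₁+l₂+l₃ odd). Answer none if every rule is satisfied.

triangle

Σmᵢ = 0  ✓
l₃∈[|l₁−l₂|,l₁+l₂]=[2,6], have l₃=1  ✗
Σlᵢ = 7 ⇒ odd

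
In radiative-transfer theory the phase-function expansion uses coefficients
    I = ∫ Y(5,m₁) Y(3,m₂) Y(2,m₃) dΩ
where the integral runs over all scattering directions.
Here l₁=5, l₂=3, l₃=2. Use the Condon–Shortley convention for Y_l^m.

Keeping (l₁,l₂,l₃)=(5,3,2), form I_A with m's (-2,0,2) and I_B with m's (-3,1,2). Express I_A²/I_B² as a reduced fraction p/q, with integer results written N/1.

Same 5,3,2: normalisation and zero-m 3j drop out of the ratio.
A: Δ: 6! 4! 0! / 11! → 1/2310; sum: t=3:−1/864 = -1/864; 3j²(5 3 2; -2 0 2) = Δ·Π!·Σ² = 1/66  (sign -1)
B: Δ: 6! 4! 0! / 11! → 1/2310; sum: t=4:+1/1152 = 1/1152; 3j²(5 3 2; -3 1 2) = Δ·Π!·Σ² = 1/33  (sign +1)
I_A²/I_B² = (1/66)/(1/33) = 1/2

1/2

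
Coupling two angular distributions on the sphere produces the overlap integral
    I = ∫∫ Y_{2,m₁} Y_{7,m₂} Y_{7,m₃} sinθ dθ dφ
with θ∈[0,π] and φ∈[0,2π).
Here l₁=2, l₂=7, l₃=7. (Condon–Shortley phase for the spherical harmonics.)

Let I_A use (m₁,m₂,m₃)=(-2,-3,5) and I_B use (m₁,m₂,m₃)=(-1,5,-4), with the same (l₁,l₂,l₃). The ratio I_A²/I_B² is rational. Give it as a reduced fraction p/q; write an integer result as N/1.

l's match ⇒ only the (l;m) 3-j factors differ between A and B.
A: triangle coeff Δ(2,7,7) = 1/185640; Σ_t [2,2]: t=2:+1/29030400 = 1/29030400; (3j)²=99/7735 [(2 7 7; -2 -3 5)], sign=+1
B: triangle coeff Δ(2,7,7) = 1/185640; Σ_t [1,2]: t=1:−1/79833600 t=2:+1/14515200 = 1/17740800; (3j)²=729/30940 [(2 7 7; -1 5 -4)], sign=-1
I_A²/I_B² = (99/7735)/(729/30940) = 44/81

44/81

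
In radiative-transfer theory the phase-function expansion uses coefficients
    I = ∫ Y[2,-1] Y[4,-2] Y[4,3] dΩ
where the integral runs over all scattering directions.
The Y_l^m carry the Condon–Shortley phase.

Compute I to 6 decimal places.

Rules hold: Σm=0, L=10 even, 2≤4≤6.
N = 5·9·9 = 405
Δ = 2!·2!·6!/11! = 1/13860
Racah Σ t=0..2: t=0:+1/192 t=1:−1/36 t=2:+1/192 = -5/288
⇒ 3j(2 4 4; 0 0 0)² = 20/693, sgn -1
Racah Σ t=1..2: t=1:−1/240 t=2:+1/1440 = -1/288
⇒ 3j(2 4 4; -1 -2 3)² = 5/132, sgn +1
4πI² = N·(3j₀)²·(3jₘ)² = 375/847
I = -1·√(0.442739/4π) = -0.18770204

-0.187702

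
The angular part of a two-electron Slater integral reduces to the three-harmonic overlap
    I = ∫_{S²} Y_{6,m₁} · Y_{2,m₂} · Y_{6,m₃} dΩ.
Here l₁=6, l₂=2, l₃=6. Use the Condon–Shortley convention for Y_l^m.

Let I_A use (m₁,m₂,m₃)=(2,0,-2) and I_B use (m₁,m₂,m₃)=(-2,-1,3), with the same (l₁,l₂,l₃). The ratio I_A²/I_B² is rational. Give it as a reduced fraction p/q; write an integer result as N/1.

l's match ⇒ only the (l;m) 3-j factors differ between A and B.
A: triangle coeff Δ(6,2,6) = 1/90090; Σ_t [0,2]: t=0:+1/69120 t=1:−1/30240 t=2:+1/322560 = -1/64512; (3j)²=10/1001 [(6 2 6; 2 0 -2)], sign=-1
B: triangle coeff Δ(6,2,6) = 1/90090; Σ_t [0,1]: t=0:+1/161280 t=1:−1/60480 = -1/96768; (3j)²=15/1001 [(6 2 6; -2 -1 3)], sign=+1
I_A²/I_B² = (10/1001)/(15/1001) = 2/3

2/3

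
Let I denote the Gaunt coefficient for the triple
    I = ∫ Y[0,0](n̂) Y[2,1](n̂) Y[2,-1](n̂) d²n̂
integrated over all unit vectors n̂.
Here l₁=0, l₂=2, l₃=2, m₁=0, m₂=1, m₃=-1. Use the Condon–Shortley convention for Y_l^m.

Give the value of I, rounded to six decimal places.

Rules hold: Σm=0, L=4 even, 2≤2≤2.
N = 1·5·5 = 25
Δ = 0!·0!·4!/5! = 1/5
Racah Σ t=0..0: t=0:+1/4 = 1/4
⇒ 3j(0 2 2; 0 0 0)² = 1/5, sgn +1
Racah Σ t=0..0: t=0:+1/6 = 1/6
⇒ 3j(0 2 2; 0 1 -1)² = 1/5, sgn -1
4πI² = N·(3j₀)²·(3jₘ)² = 1/1
I = -1·√(1/4π) = -0.28209479

-0.282095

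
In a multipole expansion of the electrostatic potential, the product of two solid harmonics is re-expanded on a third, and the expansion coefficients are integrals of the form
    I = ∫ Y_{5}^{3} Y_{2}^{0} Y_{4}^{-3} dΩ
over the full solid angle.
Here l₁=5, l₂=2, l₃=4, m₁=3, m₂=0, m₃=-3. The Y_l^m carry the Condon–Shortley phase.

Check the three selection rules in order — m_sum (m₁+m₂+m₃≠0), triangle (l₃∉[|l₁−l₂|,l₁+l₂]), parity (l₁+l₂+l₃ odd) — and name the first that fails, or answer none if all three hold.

parity

m₁+m₂+m₃ = 3 + 0 − 3 = 0  ✓
triangle: |5−2|=3 ≤ l₃=4 ≤ 5+2=7  ✓
parity: l₁+l₂+l₃ = 11 is odd  ✗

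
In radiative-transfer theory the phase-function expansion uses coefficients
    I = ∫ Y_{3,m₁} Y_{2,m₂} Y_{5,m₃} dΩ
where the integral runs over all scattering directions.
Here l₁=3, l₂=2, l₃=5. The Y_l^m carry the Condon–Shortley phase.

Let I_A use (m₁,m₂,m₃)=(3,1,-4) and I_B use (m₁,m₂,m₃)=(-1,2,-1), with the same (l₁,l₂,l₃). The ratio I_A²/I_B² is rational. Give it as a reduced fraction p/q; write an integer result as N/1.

28/5

l's match ⇒ only the (l;m) 3-j factors differ between A and B.
A: triangle coeff Δ(3,2,5) = 1/2310; Σ_t [0,0]: t=0:+1/4320 = 1/4320; (3j)²=2/55 [(3 2 5; 3 1 -4)], sign=-1
B: triangle coeff Δ(3,2,5) = 1/2310; Σ_t [0,0]: t=0:+1/1152 = 1/1152; (3j)²=1/154 [(3 2 5; -1 2 -1)], sign=+1
I_A²/I_B² = (2/55)/(1/154) = 28/5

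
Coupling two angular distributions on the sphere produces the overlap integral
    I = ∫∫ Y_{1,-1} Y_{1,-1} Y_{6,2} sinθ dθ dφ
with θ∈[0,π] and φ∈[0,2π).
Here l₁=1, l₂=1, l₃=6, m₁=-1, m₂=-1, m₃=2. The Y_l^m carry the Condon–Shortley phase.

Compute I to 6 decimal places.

0.000000

triangle: need 0≤l₃≤2, have 6; I=0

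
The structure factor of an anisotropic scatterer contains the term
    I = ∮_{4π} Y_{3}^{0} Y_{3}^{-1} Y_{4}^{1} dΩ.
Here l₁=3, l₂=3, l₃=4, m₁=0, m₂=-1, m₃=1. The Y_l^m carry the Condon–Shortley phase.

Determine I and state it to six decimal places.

-0.099323

Rules hold: Σm=0, L=10 even, 0≤4≤6.
N = 7·7·9 = 441
Δ = 2!·4!·4!/11! = 1/34650
Racah Σ t=0..2: t=0:+1/72 t=1:−1/16 t=2:+1/72 = -5/144
⇒ 3j(3 3 4; 0 0 0)² = 2/77, sgn -1
Racah Σ t=0..2: t=0:+1/48 t=1:−1/24 t=2:+1/288 = -5/288
⇒ 3j(3 3 4; 0 -1 1)² = 5/462, sgn +1
4πI² = N·(3j₀)²·(3jₘ)² = 15/121
I = -1·√(0.123967/4π) = -0.09932258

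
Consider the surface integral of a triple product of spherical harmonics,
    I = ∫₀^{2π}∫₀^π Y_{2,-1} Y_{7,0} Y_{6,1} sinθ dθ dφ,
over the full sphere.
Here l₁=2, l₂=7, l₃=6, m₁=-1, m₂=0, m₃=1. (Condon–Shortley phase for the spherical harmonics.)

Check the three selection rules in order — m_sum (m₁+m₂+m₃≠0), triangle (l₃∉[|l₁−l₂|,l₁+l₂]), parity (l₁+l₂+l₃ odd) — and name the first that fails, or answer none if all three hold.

azimuthal sum: -1 + 0 + 1 = 0  ✓
5 ≤ 6 ≤ 9 (triangle on l)  ✓
L = 2 + 7 + 6 = 15 (odd)  ✗

parity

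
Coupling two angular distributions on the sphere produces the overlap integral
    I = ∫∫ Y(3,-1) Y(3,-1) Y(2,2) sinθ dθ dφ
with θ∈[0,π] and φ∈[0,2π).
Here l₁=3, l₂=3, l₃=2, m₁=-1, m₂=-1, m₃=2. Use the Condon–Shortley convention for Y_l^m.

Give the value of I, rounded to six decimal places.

Checks pass: Σm=0; 8 even; l₃=2∈[0,6].
(2·3+1)(2·3+1)(2·2+1) = 245
Δ: 4! 2! 2! / 9! → 1/3780
sum: t=1:−1/24 t=2:+1/4 t=3:−1/24 = 1/6
3j²(3 3 2; 0 0 0) = Δ·Π!·Σ² = 4/105  (sign +1)
sum: t=2:+1/16 = 1/16
3j²(3 3 2; -1 -1 2) = Δ·Π!·Σ² = 2/35  (sign +1)
combine: 4πI² = 245·4/105·2/35 = 8/15
take √, sign +1: I = 0.20601291

0.206013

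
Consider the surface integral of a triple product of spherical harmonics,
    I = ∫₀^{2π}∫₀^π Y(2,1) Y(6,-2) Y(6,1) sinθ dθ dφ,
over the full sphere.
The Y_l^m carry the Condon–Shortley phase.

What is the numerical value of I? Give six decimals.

Rules hold: Σm=0, L=14 even, 4≤6≤8.
N = 5·13·13 = 845
Δ = 2!·2!·10!/15! = 1/90090
Racah Σ t=0..2: t=0:+1/69120 t=1:−1/14400 t=2:+1/69120 = -7/172800
⇒ 3j(2 6 6; 0 0 0)² = 14/715, sgn -1
Racah Σ t=0..1: t=0:+1/34560 t=1:−1/60480 = 1/80640
⇒ 3j(2 6 6; 1 -2 1)² = 6/1001, sgn -1
4πI² = N·(3j₀)²·(3jₘ)² = 12/121
I = +1·√(0.0991736/4π) = 0.08883682

0.088837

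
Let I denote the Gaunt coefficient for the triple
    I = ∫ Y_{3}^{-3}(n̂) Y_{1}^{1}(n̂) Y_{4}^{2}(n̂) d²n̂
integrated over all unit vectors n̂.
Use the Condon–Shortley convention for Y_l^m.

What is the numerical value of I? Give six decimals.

m-sum 0 ✓  L=8 even ✓  2≤4≤4 ✓
Π(2lᵢ+1) = 7×3×9 = 189
triangle coeff Δ(3,1,4) = 1/252
Σ_t [0,0]: t=0:+1/36 = 1/36
(3j)²=4/63 [(3 1 4; 0 0 0)], sign=+1
Σ_t [0,0]: t=0:+1/1440 = 1/1440
(3j)²=1/252 [(3 1 4; -3 1 2)], sign=+1
⇒ 4πI² = 1/21
I = (+1)√(1/21/(4π)) = 0.06155813

0.061558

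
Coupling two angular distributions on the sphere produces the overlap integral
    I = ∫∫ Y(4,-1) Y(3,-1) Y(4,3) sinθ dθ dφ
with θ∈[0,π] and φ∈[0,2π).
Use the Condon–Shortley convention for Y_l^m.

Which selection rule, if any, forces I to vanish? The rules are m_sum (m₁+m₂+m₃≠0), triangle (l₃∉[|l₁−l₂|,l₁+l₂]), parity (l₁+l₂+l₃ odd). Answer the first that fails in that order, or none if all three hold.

m_sum

azimuthal sum: -1 − 1 + 3 = 1  ✗
1 ≤ 4 ≤ 7 (triangle on l)
L = 4 + 3 + 4 = 11 (odd)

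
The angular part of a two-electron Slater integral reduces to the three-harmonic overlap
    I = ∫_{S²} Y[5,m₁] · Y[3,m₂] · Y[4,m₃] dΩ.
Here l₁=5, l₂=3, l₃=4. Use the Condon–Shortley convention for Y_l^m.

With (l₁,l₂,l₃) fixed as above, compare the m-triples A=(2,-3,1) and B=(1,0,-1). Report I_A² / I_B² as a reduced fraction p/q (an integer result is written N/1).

875/361

Shared (l₁,l₂,l₃)=(5,3,4): N and (l;000)² cancel in I_A²/I_B².
A: Δ = 4!·6!·2!/13! = 1/180180; Racah Σ t=0..0: t=0:+1/1728 = 1/1728; ⇒ 3j(5 3 4; 2 -3 1)² = 25/858, sgn -1
B: Δ = 4!·6!·2!/13! = 1/180180; Racah Σ t=1..3: t=1:−1/432 t=2:+1/192 t=3:−1/1440 = 19/8640; ⇒ 3j(5 3 4; 1 0 -1)² = 361/30030, sgn -1
I_A²/I_B² = (25/858)/(361/30030) = 875/361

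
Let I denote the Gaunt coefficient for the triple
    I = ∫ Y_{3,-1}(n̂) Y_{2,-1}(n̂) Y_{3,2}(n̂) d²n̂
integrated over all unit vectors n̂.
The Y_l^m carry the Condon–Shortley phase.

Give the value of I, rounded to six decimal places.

m-sum 0 ✓  L=8 even ✓  1≤3≤5 ✓
Π(2lᵢ+1) = 7×5×7 = 245
triangle coeff Δ(3,2,3) = 1/3780
Σ_t [0,2]: t=0:+1/24 t=1:−1/4 t=2:+1/24 = -1/6
(3j)²=4/105 [(3 2 3; 0 0 0)], sign=+1
Σ_t [0,1]: t=0:+1/48 t=1:−1/12 = -1/16
(3j)²=1/28 [(3 2 3; -1 -1 2)], sign=+1
⇒ 4πI² = 1/3
I = (+1)√(1/3/(4π)) = 0.16286750

0.162868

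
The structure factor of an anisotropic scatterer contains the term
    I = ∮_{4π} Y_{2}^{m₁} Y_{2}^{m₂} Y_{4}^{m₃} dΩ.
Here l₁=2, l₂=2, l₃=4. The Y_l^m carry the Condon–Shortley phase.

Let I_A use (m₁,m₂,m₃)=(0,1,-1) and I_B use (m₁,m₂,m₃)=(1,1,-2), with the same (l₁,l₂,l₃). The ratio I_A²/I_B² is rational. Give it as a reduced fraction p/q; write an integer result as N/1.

Same 2,2,4: normalisation and zero-m 3j drop out of the ratio.
A: Δ: 0! 4! 4! / 9! → 1/630; sum: t=0:+1/24 = 1/24; 3j²(2 2 4; 0 1 -1) = Δ·Π!·Σ² = 1/21  (sign -1)
B: Δ: 0! 4! 4! / 9! → 1/630; sum: t=0:+1/36 = 1/36; 3j²(2 2 4; 1 1 -2) = Δ·Π!·Σ² = 4/63  (sign +1)
I_A²/I_B² = (1/21)/(4/63) = 3/4

3/4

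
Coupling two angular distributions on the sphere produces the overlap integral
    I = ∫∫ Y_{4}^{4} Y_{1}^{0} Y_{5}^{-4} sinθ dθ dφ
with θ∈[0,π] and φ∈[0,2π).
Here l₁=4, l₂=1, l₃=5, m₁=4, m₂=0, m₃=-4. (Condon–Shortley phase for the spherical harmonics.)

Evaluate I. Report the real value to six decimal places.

0.147319

m-sum 0 ✓  L=10 even ✓  3≤5≤5 ✓
Π(2lᵢ+1) = 9×3×11 = 297
triangle coeff Δ(4,1,5) = 1/495
Σ_t [0,0]: t=0:+1/576 = 1/576
(3j)²=5/99 [(4 1 5; 0 0 0)], sign=-1
Σ_t [0,0]: t=0:+1/40320 = 1/40320
(3j)²=1/55 [(4 1 5; 4 0 -4)], sign=-1
⇒ 4πI² = 3/11
I = (+1)√(3/11/(4π)) = 0.14731920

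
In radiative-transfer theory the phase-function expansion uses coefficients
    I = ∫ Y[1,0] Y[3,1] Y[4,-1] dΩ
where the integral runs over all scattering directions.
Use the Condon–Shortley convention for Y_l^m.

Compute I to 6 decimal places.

-0.238414

Checks pass: Σm=0; 8 even; l₃=4∈[2,4].
(2·1+1)(2·3+1)(2·4+1) = 189
Δ: 0! 2! 6! / 9! → 1/252
sum: t=0:+1/36 = 1/36
3j²(1 3 4; 0 0 0) = Δ·Π!·Σ² = 4/63  (sign +1)
sum: t=0:+1/48 = 1/48
3j²(1 3 4; 0 1 -1) = Δ·Π!·Σ² = 5/84  (sign -1)
combine: 4πI² = 189·4/63·5/84 = 5/7
take √, sign -1: I = -0.23841361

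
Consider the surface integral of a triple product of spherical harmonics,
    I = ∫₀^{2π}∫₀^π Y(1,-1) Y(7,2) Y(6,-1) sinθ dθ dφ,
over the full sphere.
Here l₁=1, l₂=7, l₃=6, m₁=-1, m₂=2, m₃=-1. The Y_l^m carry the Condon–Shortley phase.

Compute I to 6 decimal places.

m-sum 0 ✓  L=14 even ✓  6≤6≤8 ✓
Π(2lᵢ+1) = 3×15×13 = 585
triangle coeff Δ(1,7,6) = 1/1365
Σ_t [1,1]: t=1:−1/518400 = -1/518400
(3j)²=7/195 [(1 7 6; 0 0 0)], sign=-1
Σ_t [2,2]: t=2:+1/1209600 = 1/1209600
(3j)²=12/455 [(1 7 6; -1 2 -1)], sign=-1
⇒ 4πI² = 36/65
I = (+1)√(36/65/(4π)) = 0.20993732

0.209937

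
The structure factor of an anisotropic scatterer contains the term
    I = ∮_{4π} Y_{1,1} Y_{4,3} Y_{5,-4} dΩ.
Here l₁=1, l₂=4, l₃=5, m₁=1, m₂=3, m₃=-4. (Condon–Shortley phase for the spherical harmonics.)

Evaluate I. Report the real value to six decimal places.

0.294638

Checks pass: Σm=0; 10 even; l₃=5∈[3,5].
(2·1+1)(2·4+1)(2·5+1) = 297
Δ: 0! 2! 8! / 11! → 1/495
sum: t=0:+1/576 = 1/576
3j²(1 4 5; 0 0 0) = Δ·Π!·Σ² = 5/99  (sign -1)
sum: t=0:+1/10080 = 1/10080
3j²(1 4 5; 1 3 -4) = Δ·Π!·Σ² = 4/55  (sign -1)
combine: 4πI² = 297·5/99·4/55 = 12/11
take √, sign +1: I = 0.29463840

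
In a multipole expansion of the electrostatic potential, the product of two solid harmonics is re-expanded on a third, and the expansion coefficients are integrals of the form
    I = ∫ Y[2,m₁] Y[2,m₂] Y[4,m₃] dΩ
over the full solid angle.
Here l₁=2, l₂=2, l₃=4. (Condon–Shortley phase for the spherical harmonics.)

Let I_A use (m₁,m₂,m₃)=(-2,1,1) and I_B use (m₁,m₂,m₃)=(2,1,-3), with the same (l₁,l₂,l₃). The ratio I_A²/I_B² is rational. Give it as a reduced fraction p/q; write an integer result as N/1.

1/7

Same 2,2,4: normalisation and zero-m 3j drop out of the ratio.
A: Δ: 0! 4! 4! / 9! → 1/630; sum: t=0:+1/144 = 1/144; 3j²(2 2 4; -2 1 1) = Δ·Π!·Σ² = 1/126  (sign -1)
B: Δ: 0! 4! 4! / 9! → 1/630; sum: t=0:+1/144 = 1/144; 3j²(2 2 4; 2 1 -3) = Δ·Π!·Σ² = 1/18  (sign -1)
I_A²/I_B² = (1/126)/(1/18) = 1/7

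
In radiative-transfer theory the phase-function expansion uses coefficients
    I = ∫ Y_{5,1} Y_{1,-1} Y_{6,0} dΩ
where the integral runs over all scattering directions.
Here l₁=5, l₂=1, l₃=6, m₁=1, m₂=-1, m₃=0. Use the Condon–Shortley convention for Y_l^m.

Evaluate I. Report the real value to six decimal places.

0.158246

Checks pass: Σm=0; 12 even; l₃=6∈[4,6].
(2·5+1)(2·1+1)(2·6+1) = 429
Δ: 0! 10! 2! / 13! → 1/858
sum: t=0:+1/14400 = 1/14400
3j²(5 1 6; 0 0 0) = Δ·Π!·Σ² = 6/143  (sign +1)
sum: t=0:+1/34560 = 1/34560
3j²(5 1 6; 1 -1 0) = Δ·Π!·Σ² = 5/286  (sign +1)
combine: 4πI² = 429·6/143·5/286 = 45/143
take √, sign +1: I = 0.15824621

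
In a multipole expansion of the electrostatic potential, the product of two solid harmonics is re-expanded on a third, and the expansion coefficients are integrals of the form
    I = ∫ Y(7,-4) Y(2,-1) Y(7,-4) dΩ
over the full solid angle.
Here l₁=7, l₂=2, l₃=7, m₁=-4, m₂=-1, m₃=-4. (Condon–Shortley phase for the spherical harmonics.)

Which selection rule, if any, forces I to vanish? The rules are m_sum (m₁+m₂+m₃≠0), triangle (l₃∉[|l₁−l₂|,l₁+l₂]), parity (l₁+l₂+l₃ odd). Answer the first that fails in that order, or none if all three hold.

m_sum

m₁+m₂+m₃ = -4 − 1 − 4 = -9  ✗
triangle: |7−2|=5 ≤ l₃=7 ≤ 7+2=9
parity: l₁+l₂+l₃ = 16 is even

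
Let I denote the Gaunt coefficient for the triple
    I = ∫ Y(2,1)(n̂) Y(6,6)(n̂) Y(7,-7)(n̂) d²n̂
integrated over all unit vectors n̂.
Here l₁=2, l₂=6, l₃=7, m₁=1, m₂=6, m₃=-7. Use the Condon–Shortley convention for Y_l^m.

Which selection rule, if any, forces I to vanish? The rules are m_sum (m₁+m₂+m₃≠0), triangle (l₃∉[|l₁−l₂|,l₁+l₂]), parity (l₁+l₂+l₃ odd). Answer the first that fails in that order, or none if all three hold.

parity

azimuthal sum: 1 + 6 − 7 = 0  ✓
4 ≤ 7 ≤ 8 (triangle on l)  ✓
L = 2 + 6 + 7 = 15 (odd)  ✗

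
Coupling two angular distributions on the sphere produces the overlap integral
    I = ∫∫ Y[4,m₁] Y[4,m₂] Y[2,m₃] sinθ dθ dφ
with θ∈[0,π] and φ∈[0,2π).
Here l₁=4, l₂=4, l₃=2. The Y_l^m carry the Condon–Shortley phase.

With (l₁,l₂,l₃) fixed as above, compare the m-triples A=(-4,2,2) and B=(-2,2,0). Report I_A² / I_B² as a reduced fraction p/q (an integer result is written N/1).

l's match ⇒ only the (l;m) 3-j factors differ between A and B.
A: triangle coeff Δ(4,4,2) = 1/13860; Σ_t [6,6]: t=6:+1/2880 = 1/2880; (3j)²=2/165 [(4 4 2; -4 2 2)], sign=+1
B: triangle coeff Δ(4,4,2) = 1/13860; Σ_t [4,6]: t=4:+1/192 t=5:−1/120 t=6:+1/2880 = -1/360; (3j)²=16/3465 [(4 4 2; -2 2 0)], sign=-1
I_A²/I_B² = (2/165)/(16/3465) = 21/8

21/8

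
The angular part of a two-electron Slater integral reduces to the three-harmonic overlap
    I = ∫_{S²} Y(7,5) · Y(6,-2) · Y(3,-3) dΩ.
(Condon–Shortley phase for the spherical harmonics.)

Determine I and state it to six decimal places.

0.180980

Rules hold: Σm=0, L=16 even, 1≤3≤13.
N = 15·13·7 = 1365
Δ = 10!·4!·2!/17! = 1/2042040
Racah Σ t=4..6: t=4:+1/207360 t=5:−1/57600 t=6:+1/207360 = -1/129600
⇒ 3j(7 6 3; 0 0 0)² = 168/12155, sgn +1
Racah Σ t=2..2: t=2:+1/3870720 = 1/3870720
⇒ 3j(7 6 3; 5 -2 -3)² = 135/6188, sgn +1
4πI² = N·(3j₀)²·(3jₘ)² = 17010/41327
I = +1·√(0.411595/4π) = 0.18097988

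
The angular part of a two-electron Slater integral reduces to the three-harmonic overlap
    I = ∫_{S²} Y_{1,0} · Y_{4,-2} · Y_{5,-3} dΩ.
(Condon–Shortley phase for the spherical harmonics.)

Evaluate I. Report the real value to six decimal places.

0 − 2 − 3 = -5 ≠ 0: azimuthal integral kills it; I = 0

0.000000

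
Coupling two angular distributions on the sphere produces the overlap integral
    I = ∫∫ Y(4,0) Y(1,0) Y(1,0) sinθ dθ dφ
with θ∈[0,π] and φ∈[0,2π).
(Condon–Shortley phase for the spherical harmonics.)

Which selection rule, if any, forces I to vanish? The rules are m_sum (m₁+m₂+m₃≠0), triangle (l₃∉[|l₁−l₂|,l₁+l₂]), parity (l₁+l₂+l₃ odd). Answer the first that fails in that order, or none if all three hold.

triangle

m₁+m₂+m₃ = 0 + 0 + 0 = 0  ✓
triangle: |4−1|=3 ≤ l₃=1 ≤ 4+1=5  ✗
parity: l₁+l₂+l₃ = 6 is even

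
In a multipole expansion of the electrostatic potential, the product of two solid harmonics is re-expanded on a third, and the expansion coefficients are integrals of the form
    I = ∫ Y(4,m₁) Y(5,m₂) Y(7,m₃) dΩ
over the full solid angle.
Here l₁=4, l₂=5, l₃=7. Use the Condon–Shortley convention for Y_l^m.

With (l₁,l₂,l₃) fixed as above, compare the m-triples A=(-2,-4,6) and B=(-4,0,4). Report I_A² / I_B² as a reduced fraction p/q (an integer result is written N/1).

Same 4,5,7: normalisation and zero-m 3j drop out of the ratio.
A: Δ: 2! 6! 8! / 17! → 1/6126120; sum: t=0:+1/7257600 t=1:−1/4838400 = -1/14515200; 3j²(4 5 7; -2 -4 6) = Δ·Π!·Σ² = 3/1190  (sign +1)
B: Δ: 2! 6! 8! / 17! → 1/6126120; sum: t=2:+1/1036800 = 1/1036800; 3j²(4 5 7; -4 0 4) = Δ·Π!·Σ² = 14/663  (sign -1)
I_A²/I_B² = (3/1190)/(14/663) = 117/980

117/980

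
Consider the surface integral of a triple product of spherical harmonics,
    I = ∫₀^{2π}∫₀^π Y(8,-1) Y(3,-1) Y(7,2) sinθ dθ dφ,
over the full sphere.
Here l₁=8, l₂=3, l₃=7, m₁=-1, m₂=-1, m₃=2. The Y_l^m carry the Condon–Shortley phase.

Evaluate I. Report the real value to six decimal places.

0.048853

Checks pass: Σm=0; 18 even; l₃=7∈[5,11].
(2·8+1)(2·3+1)(2·7+1) = 1785
Δ: 4! 12! 2! / 19! → 1/5290740
sum: t=1:−1/7257600 t=2:+1/2073600 t=3:−1/7257600 = 1/4838400
3j²(8 3 7; 0 0 0) = Δ·Π!·Σ² = 252/20995  (sign -1)
sum: t=0:+1/104509440 t=1:−1/5806080 t=2:+1/4838400 = 23/522547200
3j²(8 3 7; -1 -1 2) = Δ·Π!·Σ² = 529/377910  (sign -1)
combine: 4πI² = 1785·252/20995·529/377910 = 155526/5185765
take √, sign +1: I = 0.04885288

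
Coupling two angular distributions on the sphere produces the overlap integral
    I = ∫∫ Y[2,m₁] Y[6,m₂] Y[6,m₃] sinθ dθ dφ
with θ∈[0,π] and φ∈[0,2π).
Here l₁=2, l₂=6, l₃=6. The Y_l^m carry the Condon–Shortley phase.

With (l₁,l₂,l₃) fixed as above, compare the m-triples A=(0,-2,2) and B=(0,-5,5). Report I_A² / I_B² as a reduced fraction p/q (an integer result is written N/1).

Shared (l₁,l₂,l₃)=(2,6,6): N and (l;000)² cancel in I_A²/I_B².
A: Δ = 2!·2!·10!/15! = 1/90090; Racah Σ t=0..2: t=0:+1/69120 t=1:−1/30240 t=2:+1/322560 = -1/64512; ⇒ 3j(2 6 6; 0 -2 2)² = 10/1001, sgn -1
B: Δ = 2!·2!·10!/15! = 1/90090; Racah Σ t=0..1: t=0:+1/1451520 t=1:−1/3628800 = 1/2419200; ⇒ 3j(2 6 6; 0 -5 5)² = 11/910, sgn -1
I_A²/I_B² = (10/1001)/(11/910) = 100/121

100/121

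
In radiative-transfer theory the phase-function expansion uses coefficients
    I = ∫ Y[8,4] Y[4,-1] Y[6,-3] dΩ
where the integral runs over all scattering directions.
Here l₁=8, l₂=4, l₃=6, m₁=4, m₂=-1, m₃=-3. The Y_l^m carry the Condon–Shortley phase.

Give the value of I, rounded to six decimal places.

0.095151

m-sum 0 ✓  L=18 even ✓  4≤6≤12 ✓
Π(2lᵢ+1) = 17×9×13 = 1989
triangle coeff Δ(8,4,6) = 1/23279256
Σ_t [2,4]: t=2:+1/1658880 t=3:−1/518400 t=4:+1/1658880 = -1/1382400
(3j)²=504/46189 [(8 4 6; 0 0 0)], sign=-1
Σ_t [1,3]: t=1:−1/7257600 t=2:+1/3870720 t=3:−1/26127360 = 43/522547200
(3j)²=1849/352716 [(8 4 6; 4 -1 -3)], sign=-1
⇒ 4πI² = 99846/877591
I = (+1)√(99846/877591/(4π)) = 0.09515121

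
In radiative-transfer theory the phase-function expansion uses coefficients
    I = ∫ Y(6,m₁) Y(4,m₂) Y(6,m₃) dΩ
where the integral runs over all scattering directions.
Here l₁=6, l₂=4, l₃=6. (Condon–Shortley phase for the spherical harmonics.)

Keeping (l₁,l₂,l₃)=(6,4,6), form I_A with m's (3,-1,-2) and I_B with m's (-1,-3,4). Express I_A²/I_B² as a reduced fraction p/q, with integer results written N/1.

507/700

Same 6,4,6: normalisation and zero-m 3j drop out of the ratio.
A: Δ: 4! 8! 4! / 17! → 1/15315300; sum: t=0:+1/103680 t=1:−1/34560 t=2:+1/120960 t=3:−1/5806080 = -13/1161216; 3j²(6 4 6; 3 -1 -2) = Δ·Π!·Σ² = 65/5236  (sign -1)
B: Δ: 4! 8! 4! / 17! → 1/15315300; sum: t=0:+1/725760 t=1:−1/207360 = -1/290304; 3j²(6 4 6; -1 -3 4) = Δ·Π!·Σ² = 125/7293  (sign -1)
I_A²/I_B² = (65/5236)/(125/7293) = 507/700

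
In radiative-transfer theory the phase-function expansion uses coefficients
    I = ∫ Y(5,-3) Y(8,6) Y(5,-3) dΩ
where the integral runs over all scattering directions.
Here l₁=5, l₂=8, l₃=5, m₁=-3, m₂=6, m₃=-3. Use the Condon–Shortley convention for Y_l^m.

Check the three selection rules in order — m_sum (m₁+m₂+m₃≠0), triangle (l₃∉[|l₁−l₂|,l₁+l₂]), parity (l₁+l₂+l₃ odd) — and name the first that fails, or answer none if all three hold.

none

m₁+m₂+m₃ = -3 + 6 − 3 = 0  ✓
triangle: |5−8|=3 ≤ l₃=5 ≤ 5+8=13  ✓
parity: l₁+l₂+l₃ = 18 is even  ✓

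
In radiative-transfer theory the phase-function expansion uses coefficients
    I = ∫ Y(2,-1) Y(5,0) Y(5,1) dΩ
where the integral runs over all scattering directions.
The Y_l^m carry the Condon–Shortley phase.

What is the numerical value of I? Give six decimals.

-0.036166

m-sum 0 ✓  L=12 even ✓  3≤5≤7 ✓
Π(2lᵢ+1) = 5×11×11 = 605
triangle coeff Δ(2,5,5) = 1/38610
Σ_t [0,2]: t=0:+1/2880 t=1:−1/576 t=2:+1/2880 = -1/960
(3j)²=10/429 [(2 5 5; 0 0 0)], sign=+1
Σ_t [1,2]: t=1:−1/1152 t=2:+1/1440 = -1/5760
(3j)²=1/858 [(2 5 5; -1 0 1)], sign=-1
⇒ 4πI² = 25/1521
I = (-1)√(25/1521/(4π)) = -0.03616600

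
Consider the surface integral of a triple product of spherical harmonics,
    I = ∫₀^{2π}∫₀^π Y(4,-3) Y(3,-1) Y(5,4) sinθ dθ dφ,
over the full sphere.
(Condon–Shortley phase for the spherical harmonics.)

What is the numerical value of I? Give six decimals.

0.042401

m-sum 0 ✓  L=12 even ✓  1≤5≤7 ✓
Π(2lᵢ+1) = 9×7×11 = 693
triangle coeff Δ(4,3,5) = 1/180180
Σ_t [0,2]: t=0:+1/576 t=1:−1/144 t=2:+1/576 = -1/288
(3j)²=20/1001 [(4 3 5; 0 0 0)], sign=+1
Σ_t [1,2]: t=1:−1/4320 t=2:+1/5760 = -1/17280
(3j)²=7/4290 [(4 3 5; -3 -1 4)], sign=+1
⇒ 4πI² = 42/1859
I = (+1)√(42/1859/(4π)) = 0.04240138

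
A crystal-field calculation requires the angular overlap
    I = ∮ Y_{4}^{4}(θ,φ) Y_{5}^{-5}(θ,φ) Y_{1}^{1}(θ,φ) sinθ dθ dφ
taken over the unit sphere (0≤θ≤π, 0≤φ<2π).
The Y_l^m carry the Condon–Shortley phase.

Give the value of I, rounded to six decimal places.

Rules hold: Σm=0, L=10 even, 1≤1≤9.
N = 9·11·3 = 297
Δ = 8!·0!·2!/11! = 1/495
Racah Σ t=4..4: t=4:+1/576 = 1/576
⇒ 3j(4 5 1; 0 0 0)² = 5/99, sgn -1
Racah Σ t=0..0: t=0:+1/80640 = 1/80640
⇒ 3j(4 5 1; 4 -5 1)² = 1/11, sgn +1
4πI² = N·(3j₀)²·(3jₘ)² = 15/11
I = -1·√(1.36364/4π) = -0.32941575

-0.329416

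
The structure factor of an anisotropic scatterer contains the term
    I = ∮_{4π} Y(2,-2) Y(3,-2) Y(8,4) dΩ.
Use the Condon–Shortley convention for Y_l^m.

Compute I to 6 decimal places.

triangle: need 1≤l₃≤5, have 8; I=0

0.000000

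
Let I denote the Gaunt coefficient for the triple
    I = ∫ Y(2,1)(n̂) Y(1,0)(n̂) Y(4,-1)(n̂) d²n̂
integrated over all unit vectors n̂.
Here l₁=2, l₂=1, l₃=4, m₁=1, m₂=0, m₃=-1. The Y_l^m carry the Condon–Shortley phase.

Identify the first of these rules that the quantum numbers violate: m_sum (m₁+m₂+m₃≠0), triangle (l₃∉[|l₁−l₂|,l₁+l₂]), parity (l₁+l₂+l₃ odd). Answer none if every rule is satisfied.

azimuthal sum: 1 + 0 − 1 = 0  ✓
1 ≤ 4 ≤ 3 (triangle on l)  ✗
L = 2 + 1 + 4 = 7 (odd)

triangle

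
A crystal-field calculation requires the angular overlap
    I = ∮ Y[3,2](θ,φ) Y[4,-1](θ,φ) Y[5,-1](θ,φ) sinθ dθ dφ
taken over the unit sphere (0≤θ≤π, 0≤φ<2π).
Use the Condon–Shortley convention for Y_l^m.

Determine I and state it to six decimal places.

Rules hold: Σm=0, L=12 even, 1≤5≤7.
N = 7·9·11 = 693
Δ = 2!·4!·6!/13! = 1/180180
Racah Σ t=0..2: t=0:+1/576 t=1:−1/144 t=2:+1/576 = -1/288
⇒ 3j(3 4 5; 0 0 0)² = 20/1001, sgn +1
Racah Σ t=0..1: t=0:+1/432 t=1:−1/1152 = 5/3456
⇒ 3j(3 4 5; 2 -1 -1)² = 625/36036, sgn +1
4πI² = N·(3j₀)²·(3jₘ)² = 3125/13013
I = +1·√(0.240144/4π) = 0.13823925

0.138239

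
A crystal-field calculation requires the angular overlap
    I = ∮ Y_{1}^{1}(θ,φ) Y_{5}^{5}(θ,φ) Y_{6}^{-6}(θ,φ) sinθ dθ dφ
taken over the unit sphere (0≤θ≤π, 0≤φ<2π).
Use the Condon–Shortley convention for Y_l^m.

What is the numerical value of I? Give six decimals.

m-sum 0 ✓  L=12 even ✓  4≤6≤6 ✓
Π(2lᵢ+1) = 3×11×13 = 429
triangle coeff Δ(1,5,6) = 1/858
Σ_t [0,0]: t=0:+1/14400 = 1/14400
(3j)²=6/143 [(1 5 6; 0 0 0)], sign=+1
Σ_t [0,0]: t=0:+1/7257600 = 1/7257600
(3j)²=1/13 [(1 5 6; 1 5 -6)], sign=+1
⇒ 4πI² = 18/13
I = (+1)√(18/13/(4π)) = 0.33194004

0.331940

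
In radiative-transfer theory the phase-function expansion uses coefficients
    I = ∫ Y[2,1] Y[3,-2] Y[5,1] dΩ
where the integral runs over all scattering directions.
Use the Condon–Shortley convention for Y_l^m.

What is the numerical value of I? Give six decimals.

-0.117387

Rules hold: Σm=0, L=10 even, 1≤5≤5.
N = 5·7·11 = 385
Δ = 0!·4!·6!/11! = 1/2310
Racah Σ t=0..0: t=0:+1/144 = 1/144
⇒ 3j(2 3 5; 0 0 0)² = 10/231, sgn -1
Racah Σ t=0..0: t=0:+1/720 = 1/720
⇒ 3j(2 3 5; 1 -2 1)² = 4/385, sgn +1
4πI² = N·(3j₀)²·(3jₘ)² = 40/231
I = -1·√(0.17316/4π) = -0.11738675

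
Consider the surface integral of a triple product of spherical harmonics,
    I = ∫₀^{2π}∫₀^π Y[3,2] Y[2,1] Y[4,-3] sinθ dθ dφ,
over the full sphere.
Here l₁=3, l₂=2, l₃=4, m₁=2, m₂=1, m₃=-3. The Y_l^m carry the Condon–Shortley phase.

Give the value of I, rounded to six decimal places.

l₁+l₂+l₃=9 is odd: 3j(l;000)=0 ⇒ I=0

0.000000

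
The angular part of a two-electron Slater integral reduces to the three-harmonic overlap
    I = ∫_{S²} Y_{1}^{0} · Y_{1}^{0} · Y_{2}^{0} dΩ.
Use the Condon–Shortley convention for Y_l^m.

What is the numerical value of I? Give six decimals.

Rules hold: Σm=0, L=4 even, 0≤2≤2.
N = 3·3·5 = 45
Δ = 0!·2!·2!/5! = 1/30
Racah Σ t=0..0: t=0:+1/1 = 1/1
⇒ 3j(1 1 2; 0 0 0)² = 2/15, sgn +1
(m-triple is (0,0,0) — same symbol as above.)
4πI² = N·(3j₀)²·(3jₘ)² = 4/5
I = +1·√(0.8/4π) = 0.25231325

0.252313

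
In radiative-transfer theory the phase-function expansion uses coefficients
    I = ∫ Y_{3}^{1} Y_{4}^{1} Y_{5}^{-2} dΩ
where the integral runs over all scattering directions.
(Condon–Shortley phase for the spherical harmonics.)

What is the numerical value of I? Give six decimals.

0.148044

Checks pass: Σm=0; 12 even; l₃=5∈[1,7].
(2·3+1)(2·4+1)(2·5+1) = 693
Δ: 2! 4! 6! / 13! → 1/180180
sum: t=0:+1/576 t=1:−1/144 t=2:+1/576 = -1/288
3j²(3 4 5; 0 0 0) = Δ·Π!·Σ² = 20/1001  (sign +1)
sum: t=0:+1/960 t=1:−1/288 t=2:+1/1728 = -1/540
3j²(3 4 5; 1 1 -2) = Δ·Π!·Σ² = 128/6435  (sign +1)
combine: 4πI² = 693·20/1001·128/6435 = 512/1859
take √, sign +1: I = 0.14804384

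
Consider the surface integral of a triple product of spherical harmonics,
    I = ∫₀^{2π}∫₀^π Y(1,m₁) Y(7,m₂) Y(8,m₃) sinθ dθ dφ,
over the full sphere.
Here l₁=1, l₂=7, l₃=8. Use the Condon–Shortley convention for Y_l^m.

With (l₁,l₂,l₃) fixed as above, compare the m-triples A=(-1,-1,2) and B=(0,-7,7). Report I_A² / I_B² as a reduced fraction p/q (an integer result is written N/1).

3/1

Shared (l₁,l₂,l₃)=(1,7,8): N and (l;000)² cancel in I_A²/I_B².
A: Δ = 0!·2!·14!/17! = 1/2040; Racah Σ t=0..0: t=0:+1/58060800 = 1/58060800; ⇒ 3j(1 7 8; -1 -1 2)² = 3/136, sgn +1
B: Δ = 0!·2!·14!/17! = 1/2040; Racah Σ t=0..0: t=0:+1/87178291200 = 1/87178291200; ⇒ 3j(1 7 8; 0 -7 7)² = 1/136, sgn -1
I_A²/I_B² = (3/136)/(1/136) = 3/1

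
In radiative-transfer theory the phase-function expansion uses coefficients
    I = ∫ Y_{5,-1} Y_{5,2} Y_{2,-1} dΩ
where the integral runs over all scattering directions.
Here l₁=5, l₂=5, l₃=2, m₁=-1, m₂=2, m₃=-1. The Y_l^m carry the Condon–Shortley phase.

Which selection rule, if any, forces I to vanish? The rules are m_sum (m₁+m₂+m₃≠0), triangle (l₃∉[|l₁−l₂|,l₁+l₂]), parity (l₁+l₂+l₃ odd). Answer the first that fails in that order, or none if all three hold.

Σmᵢ = 0  ✓
l₃∈[|l₁−l₂|,l₁+l₂]=[0,10], have l₃=2  ✓
Σlᵢ = 12 ⇒ even  ✓

none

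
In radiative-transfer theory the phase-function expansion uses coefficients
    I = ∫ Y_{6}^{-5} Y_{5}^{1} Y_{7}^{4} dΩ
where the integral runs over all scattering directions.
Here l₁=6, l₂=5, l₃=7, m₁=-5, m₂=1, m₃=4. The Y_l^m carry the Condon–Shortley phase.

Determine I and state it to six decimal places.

Checks pass: Σm=0; 18 even; l₃=7∈[1,11].
(2·6+1)(2·5+1)(2·7+1) = 2145
Δ: 4! 8! 6! / 19! → 1/174594420
sum: t=0:+1/4147200 t=1:−1/207360 t=2:+1/82944 t=3:−1/207360 t=4:+1/4147200 = 1/345600
3j²(6 5 7; 0 0 0) = Δ·Π!·Σ² = 420/46189  (sign -1)
sum: t=3:−1/8709120 t=4:+1/5806080 = 1/17418240
3j²(6 5 7; -5 1 4) = Δ·Π!·Σ² = 275/88179  (sign -1)
combine: 4πI² = 2145·420/46189·275/88179 = 82500/1356277
take √, sign +1: I = 0.06957414

0.069574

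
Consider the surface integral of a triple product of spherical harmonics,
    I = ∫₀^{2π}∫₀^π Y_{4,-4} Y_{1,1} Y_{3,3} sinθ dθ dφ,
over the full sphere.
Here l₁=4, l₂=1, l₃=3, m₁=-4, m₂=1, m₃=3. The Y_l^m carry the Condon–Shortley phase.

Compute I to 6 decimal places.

m-sum 0 ✓  L=8 even ✓  3≤3≤5 ✓
Π(2lᵢ+1) = 9×3×7 = 189
triangle coeff Δ(4,1,3) = 1/252
Σ_t [1,1]: t=1:−1/36 = -1/36
(3j)²=4/63 [(4 1 3; 0 0 0)], sign=+1
Σ_t [2,2]: t=2:+1/1440 = 1/1440
(3j)²=1/9 [(4 1 3; -4 1 3)], sign=+1
⇒ 4πI² = 4/3
I = (+1)√(4/3/(4π)) = 0.32573501

0.325735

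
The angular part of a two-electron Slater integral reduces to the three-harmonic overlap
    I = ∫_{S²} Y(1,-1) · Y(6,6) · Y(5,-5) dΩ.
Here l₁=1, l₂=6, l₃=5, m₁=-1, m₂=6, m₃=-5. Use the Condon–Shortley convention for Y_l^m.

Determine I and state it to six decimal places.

0.331940

Rules hold: Σm=0, L=12 even, 5≤5≤7.
N = 3·13·11 = 429
Δ = 2!·0!·10!/13! = 1/858
Racah Σ t=1..1: t=1:−1/14400 = -1/14400
⇒ 3j(1 6 5; 0 0 0)² = 6/143, sgn +1
Racah Σ t=2..2: t=2:+1/7257600 = 1/7257600
⇒ 3j(1 6 5; -1 6 -5)² = 1/13, sgn +1
4πI² = N·(3j₀)²·(3jₘ)² = 18/13
I = +1·√(1.38462/4π) = 0.33194004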